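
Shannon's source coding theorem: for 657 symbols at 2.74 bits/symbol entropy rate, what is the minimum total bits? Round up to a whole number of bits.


Minimum bits >= n * H = 657 * 2.74 = 1800.18, rounded up to a whole number of bits = 1801

1801 bits


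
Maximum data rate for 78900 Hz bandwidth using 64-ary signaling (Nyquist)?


Rate = 2 * B * log2(M) = 2 * 78900 * 6.0 = 946800.0

946800.0 bps


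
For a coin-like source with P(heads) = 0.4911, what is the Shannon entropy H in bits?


H = -p*log2(p) - (1-p)*log2(1-p). -0.4911*log2(0.4911) = 0.503825; -0.5089*log2(0.5089) = 0.495946. H = 0.503825 + 0.495946 = 0.9998

0.9998 bits


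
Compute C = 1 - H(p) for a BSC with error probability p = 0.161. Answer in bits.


H(p) = -p*log2(p) - (1-p)*log2(1-p) = -0.161*log2(0.161) - 0.839*log2(0.839) = 0.424214 + 0.212483 = 0.6367. C = 1 - H(p) = 1 - 0.6367 = 0.3633

0.3633 bits


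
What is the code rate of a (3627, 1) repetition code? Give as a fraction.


Rate = k/n = 1/3627

1/3627


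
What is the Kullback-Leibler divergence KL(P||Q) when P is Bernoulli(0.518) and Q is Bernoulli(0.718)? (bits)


KL = p*log2(p/q) + (1-p)*log2((1-p)/(1-q)) = 0.518*log2(0.518/0.718) + 0.482*log2(0.482/0.282) = 0.1288

0.1288 bits


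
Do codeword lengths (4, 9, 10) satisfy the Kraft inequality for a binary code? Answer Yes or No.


Kraft sum = sum(2^(-l_i)) = 0.0654, need <= 1. Result: satisfied (a binary prefix-free code with these lengths exists)

Yes


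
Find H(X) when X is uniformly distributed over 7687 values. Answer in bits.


H = log2(n) = log2(7687) = 12.9082

12.9082 bits


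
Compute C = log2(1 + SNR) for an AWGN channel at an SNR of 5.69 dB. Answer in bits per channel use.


SNR_linear = 10^(5.69/10) = 3.7068; C = log2(1 + SNR_linear) = log2(1 + 3.7068) = 2.2347

2.2347 bits/channel use


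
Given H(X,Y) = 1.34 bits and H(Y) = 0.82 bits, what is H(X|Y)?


H(X|Y) = H(X,Y) - H(Y) = 1.34 - 0.82 = 0.52

0.52 bits


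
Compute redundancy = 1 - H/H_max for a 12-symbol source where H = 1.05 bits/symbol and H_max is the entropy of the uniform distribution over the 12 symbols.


H_max = log2(K) = log2(12) = 3.585 bits/symbol. Redundancy = 1 - H/H_max = 1 - 1.05/3.585 = 1 - 0.2929 = 0.7071

0.7071


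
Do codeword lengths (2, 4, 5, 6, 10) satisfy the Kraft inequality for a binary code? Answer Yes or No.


Kraft sum = sum(2^(-l_i)) = 0.3604, need <= 1. Result: satisfied (a binary prefix-free code with these lengths exists)

Yes


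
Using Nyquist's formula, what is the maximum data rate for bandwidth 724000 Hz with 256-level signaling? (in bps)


Rate = 2 * B * log2(M) = 2 * 724000 * 8.0 = 11584000.0

11584000.0 bps


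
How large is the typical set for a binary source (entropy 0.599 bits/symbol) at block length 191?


log2|A_typical| = nH = 191 * 0.599 = 114.409, so |A_typical| ~ 2^114.409 = 2.758e+34

2.758e+34


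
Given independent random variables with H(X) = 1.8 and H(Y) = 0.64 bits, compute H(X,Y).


For independent variables, H(X,Y) = H(X) + H(Y) = 1.8 + 0.64 = 2.44

2.44 bits


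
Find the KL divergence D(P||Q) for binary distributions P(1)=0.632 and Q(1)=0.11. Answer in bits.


KL = p*log2(p/q) + (1-p)*log2((1-p)/(1-q)) = 0.632*log2(0.632/0.11) + 0.368*log2(0.368/0.89) = 1.1253

1.1253 bits


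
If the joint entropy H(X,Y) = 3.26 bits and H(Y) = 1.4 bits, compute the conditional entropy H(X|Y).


H(X|Y) = H(X,Y) - H(Y) = 3.26 - 1.4 = 1.86

1.86 bits


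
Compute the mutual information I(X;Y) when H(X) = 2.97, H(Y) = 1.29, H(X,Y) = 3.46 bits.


I(X;Y) = H(X) + H(Y) - H(X,Y) = 2.97 + 1.29 - 3.46 = 0.8

0.8 bits


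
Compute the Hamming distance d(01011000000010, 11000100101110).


Count differing positions: ^ . . ^ ^ ^ . . ^ . ^ ^ . . = 7 differences

7


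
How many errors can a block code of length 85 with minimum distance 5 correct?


Correction capability = floor((d-1)/2) = floor((5-1)/2) = 2

2 errors


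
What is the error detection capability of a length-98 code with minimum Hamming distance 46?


Detection capability = d_min - 1 = 46 - 1 = 45

45 errors


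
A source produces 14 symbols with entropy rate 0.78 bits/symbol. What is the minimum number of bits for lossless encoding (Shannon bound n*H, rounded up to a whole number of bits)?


Minimum bits >= n * H = 14 * 0.78 = 10.92, rounded up to a whole number of bits = 11

11 bits


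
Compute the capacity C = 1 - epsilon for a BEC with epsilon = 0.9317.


C = 1 - epsilon = 1 - 0.9317 = 0.0683

0.0683 bits


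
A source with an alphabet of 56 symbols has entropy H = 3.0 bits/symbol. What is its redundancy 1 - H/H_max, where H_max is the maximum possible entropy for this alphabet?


H_max = log2(K) = log2(56) = 5.8074 bits/symbol. Redundancy = 1 - H/H_max = 1 - 3.0/5.8074 = 1 - 0.5166 = 0.4834

0.4834


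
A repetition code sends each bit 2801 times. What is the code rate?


Rate = k/n = 1/2801

1/2801


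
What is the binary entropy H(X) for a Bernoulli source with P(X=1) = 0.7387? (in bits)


H = -p*log2(p) - (1-p)*log2(1-p). -0.7387*log2(0.7387) = 0.322767; -0.2613*log2(0.2613) = 0.505935. H = 0.322767 + 0.505935 = 0.8287

0.8287 bits


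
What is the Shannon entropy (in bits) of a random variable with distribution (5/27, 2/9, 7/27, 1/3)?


H = -sum(p_i * log2(p_i)). Terms: -(5/27)*log2(5/27) = 0.450548; -(2/9)*log2(2/9) = 0.482206; -(7/27)*log2(7/27) = 0.504916; -(1/3)*log2(1/3) = 0.528321. H = 0.450548 + 0.482206 + 0.504916 + 0.528321 = 1.966

1.966 bits


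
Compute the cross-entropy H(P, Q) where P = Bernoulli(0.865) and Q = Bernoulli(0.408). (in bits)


H(P,Q) = -p*log2(q) - (1-p)*log2(1-q). -0.865*log2(0.408) = 1.118755; -0.135*log2(0.592) = 0.102105. H(P,Q) = 1.118755 + 0.102105 = 1.2209

1.2209 bits


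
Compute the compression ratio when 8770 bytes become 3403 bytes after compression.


Ratio = original / compressed = 8770 / 3403 = 2.5771

2.5771


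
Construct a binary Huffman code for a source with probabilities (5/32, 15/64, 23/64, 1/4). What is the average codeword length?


Huffman construction (repeatedly merge the two least-probable nodes; each merge adds 1 bit to every symbol beneath it): 5/32 + 15/64 = 25/64; 1/4 + 23/64 = 39/64; 25/64 + 39/64 = 1. Resulting codeword lengths (in the order the probabilities were given): (2, 2, 2, 2). L_avg = sum(p_i * l_i) = 5/32*2 + 15/64*2 + 23/64*2 + 1/4*2 = 2

2.0 bits


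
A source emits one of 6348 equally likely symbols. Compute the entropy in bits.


H = log2(n) = log2(6348) = 12.6321

12.6321 bits


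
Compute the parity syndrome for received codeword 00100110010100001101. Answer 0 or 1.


Syndrome = XOR of all bits = 0 XOR 0 XOR 1 XOR 0 XOR 0 XOR 1 XOR 1 XOR 0 XOR 0 XOR 1 XOR 0 XOR 1 XOR 0 XOR 0 XOR 0 XOR 0 XOR 1 XOR 1 XOR 0 XOR 1 = 0

0


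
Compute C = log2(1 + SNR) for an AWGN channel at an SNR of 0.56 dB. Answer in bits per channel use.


SNR_linear = 10^(0.56/10) = 1.1376; C = log2(1 + SNR_linear) = log2(1 + 1.1376) = 1.096

1.096 bits/channel use


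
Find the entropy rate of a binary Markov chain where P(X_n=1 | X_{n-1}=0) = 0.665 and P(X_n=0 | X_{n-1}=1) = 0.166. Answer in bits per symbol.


Stationary distribution: pi_0 = p10/(p01+p10) = 0.1998, pi_1 = 0.8002. Entropy rate H' = pi_0*H(p01) + pi_1*H(p10) = 0.1998*0.92 + 0.8002*0.6485 = 0.7027

0.7027 bits/symbol


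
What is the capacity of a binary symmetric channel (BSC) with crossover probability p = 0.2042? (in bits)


H(p) = -p*log2(p) - (1-p)*log2(1-p) = -0.2042*log2(0.2042) - 0.7958*log2(0.7958) = 0.468015 + 0.262234 = 0.7302. C = 1 - H(p) = 1 - 0.7302 = 0.2698

0.2698 bits


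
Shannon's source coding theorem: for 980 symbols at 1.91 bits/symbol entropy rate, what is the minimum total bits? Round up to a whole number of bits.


Minimum bits >= n * H = 980 * 1.91 = 1871.8, rounded up to a whole number of bits = 1872

1872 bits


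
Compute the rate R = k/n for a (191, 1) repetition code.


Rate = k/n = 1/191

1/191


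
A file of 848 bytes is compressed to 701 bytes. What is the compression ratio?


Ratio = original / compressed = 848 / 701 = 1.2097

1.2097


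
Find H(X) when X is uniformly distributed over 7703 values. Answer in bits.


H = log2(n) = log2(7703) = 12.9112

12.9112 bits


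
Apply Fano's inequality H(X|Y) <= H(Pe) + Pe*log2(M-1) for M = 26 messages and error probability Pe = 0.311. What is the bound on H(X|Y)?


H(Pe) = -Pe*log2(Pe) - (1-Pe)*log2(1-Pe) = -0.311*log2(0.311) - 0.689*log2(0.689) = 0.524039 + 0.370285 = 0.8943. Pe*log2(M-1) = 0.311*log2(25) = 1.444239. Bound = H(Pe) + Pe*log2(M-1) = 0.524039 + 0.370285 + 1.444239 = 2.3386

2.3386 bits


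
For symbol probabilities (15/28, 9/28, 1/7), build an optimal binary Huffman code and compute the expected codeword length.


Huffman construction (repeatedly merge the two least-probable nodes; each merge adds 1 bit to every symbol beneath it): 1/7 + 9/28 = 13/28; 13/28 + 15/28 = 1. Resulting codeword lengths (in the order the probabilities were given): (1, 2, 2). L_avg = sum(p_i * l_i) = 15/28*1 + 9/28*2 + 1/7*2 = 41/28 = 1.4643

1.4643 bits


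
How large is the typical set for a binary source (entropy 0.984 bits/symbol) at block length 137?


log2|A_typical| = nH = 137 * 0.984 = 134.808, so |A_typical| ~ 2^134.808 = 3.813e+40

3.813e+40


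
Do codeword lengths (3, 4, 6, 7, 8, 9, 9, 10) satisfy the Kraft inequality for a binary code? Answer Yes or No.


Kraft sum = sum(2^(-l_i)) = 0.2197, need <= 1. Result: satisfied (a binary prefix-free code with these lengths exists)

Yes


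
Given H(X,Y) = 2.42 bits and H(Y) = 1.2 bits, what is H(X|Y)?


H(X|Y) = H(X,Y) - H(Y) = 2.42 - 1.2 = 1.22

1.22 bits


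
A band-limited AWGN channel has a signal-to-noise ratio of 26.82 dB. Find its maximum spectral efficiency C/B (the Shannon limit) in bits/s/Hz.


SNR_linear = 10^(26.82/10) = 480.8393; C/B = log2(1 + SNR_linear) = log2(1 + 480.8393) = 8.9124

8.9124 bits/s/Hz


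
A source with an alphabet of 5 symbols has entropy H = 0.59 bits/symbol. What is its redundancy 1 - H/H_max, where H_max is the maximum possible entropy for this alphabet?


H_max = log2(K) = log2(5) = 2.3219 bits/symbol. Redundancy = 1 - H/H_max = 1 - 0.59/2.3219 = 1 - 0.2541 = 0.7459

0.7459


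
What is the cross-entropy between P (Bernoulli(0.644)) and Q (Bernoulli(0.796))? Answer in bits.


H(P,Q) = -p*log2(q) - (1-p)*log2(1-q). -0.644*log2(0.796) = 0.211979; -0.356*log2(0.204) = 0.816436. H(P,Q) = 0.211979 + 0.816436 = 1.0284

1.0284 bits


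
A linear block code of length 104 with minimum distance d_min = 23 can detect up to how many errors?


Detection capability = d_min - 1 = 23 - 1 = 22

22 errors


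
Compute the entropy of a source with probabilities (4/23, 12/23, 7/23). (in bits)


H = -sum(p_i * log2(p_i)). Terms: -(4/23)*log2(4/23) = 0.438880; -(12/23)*log2(12/23) = 0.489704; -(7/23)*log2(7/23) = 0.522324. H = 0.438880 + 0.489704 + 0.522324 = 1.4509

1.4509 bits


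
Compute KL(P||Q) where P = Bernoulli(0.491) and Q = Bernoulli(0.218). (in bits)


KL = p*log2(p/q) + (1-p)*log2((1-p)/(1-q)) = 0.491*log2(0.491/0.218) + 0.509*log2(0.509/0.782) = 0.2598

0.2598 bits


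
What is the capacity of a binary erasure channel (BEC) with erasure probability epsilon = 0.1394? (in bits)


C = 1 - epsilon = 1 - 0.1394 = 0.8606

0.8606 bits


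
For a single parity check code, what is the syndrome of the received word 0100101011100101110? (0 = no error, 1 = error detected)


Syndrome = XOR of all bits = 0 XOR 1 XOR 0 XOR 0 XOR 1 XOR 0 XOR 1 XOR 0 XOR 1 XOR 1 XOR 1 XOR 0 XOR 0 XOR 1 XOR 0 XOR 1 XOR 1 XOR 1 XOR 0 = 0

0


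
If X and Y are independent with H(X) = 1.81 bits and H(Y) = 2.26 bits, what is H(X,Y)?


For independent variables, H(X,Y) = H(X) + H(Y) = 1.81 + 2.26 = 4.07

4.07 bits


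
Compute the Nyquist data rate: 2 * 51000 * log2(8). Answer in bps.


Rate = 2 * B * log2(M) = 2 * 51000 * 3.0 = 306000.0

306000.0 bps


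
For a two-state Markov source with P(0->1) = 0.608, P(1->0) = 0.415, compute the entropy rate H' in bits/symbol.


Stationary distribution: pi_0 = p10/(p01+p10) = 0.4057, pi_1 = 0.5943. Entropy rate H' = pi_0*H(p01) + pi_1*H(p10) = 0.4057*0.9661 + 0.5943*0.9791 = 0.9738

0.9738 bits/symbol


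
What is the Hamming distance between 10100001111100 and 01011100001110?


Count differing positions: ^ ^ ^ ^ ^ ^ . ^ ^ ^ . . ^ . = 10 differences

10


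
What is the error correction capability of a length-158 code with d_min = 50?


Correction capability = floor((d-1)/2) = floor((50-1)/2) = 24

24 errors


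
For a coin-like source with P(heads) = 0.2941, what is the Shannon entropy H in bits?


H = -p*log2(p) - (1-p)*log2(1-p). -0.2941*log2(0.2941) = 0.519269; -0.7059*log2(0.7059) = 0.354690. H = 0.519269 + 0.354690 = 0.874

0.874 bits


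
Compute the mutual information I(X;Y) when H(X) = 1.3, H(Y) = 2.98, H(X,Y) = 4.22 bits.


I(X;Y) = H(X) + H(Y) - H(X,Y) = 1.3 + 2.98 - 4.22 = 0.06

0.06 bits


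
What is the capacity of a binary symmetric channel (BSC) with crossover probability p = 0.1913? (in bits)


H(p) = -p*log2(p) - (1-p)*log2(1-p) = -0.1913*log2(0.1913) - 0.8087*log2(0.8087) = 0.456459 + 0.247724 = 0.7042. C = 1 - H(p) = 1 - 0.7042 = 0.2958

0.2958 bits


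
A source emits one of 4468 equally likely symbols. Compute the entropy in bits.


H = log2(n) = log2(4468) = 12.1254

12.1254 bits


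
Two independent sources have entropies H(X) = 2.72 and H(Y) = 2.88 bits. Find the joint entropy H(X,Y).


For independent variables, H(X,Y) = H(X) + H(Y) = 2.72 + 2.88 = 5.6

5.6 bits


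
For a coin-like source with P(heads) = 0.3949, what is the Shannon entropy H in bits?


H = -p*log2(p) - (1-p)*log2(1-p). -0.3949*log2(0.3949) = 0.529340; -0.6051*log2(0.6051) = 0.438549. H = 0.529340 + 0.438549 = 0.9679

0.9679 bits


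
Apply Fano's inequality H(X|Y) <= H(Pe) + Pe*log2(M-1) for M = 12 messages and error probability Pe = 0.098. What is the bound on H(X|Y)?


H(Pe) = -Pe*log2(Pe) - (1-Pe)*log2(1-Pe) = -0.098*log2(0.098) - 0.902*log2(0.902) = 0.328405 + 0.134218 = 0.4626. Pe*log2(M-1) = 0.098*log2(11) = 0.339024. Bound = H(Pe) + Pe*log2(M-1) = 0.328405 + 0.134218 + 0.339024 = 0.8016

0.8016 bits


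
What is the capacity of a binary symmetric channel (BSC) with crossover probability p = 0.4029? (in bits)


H(p) = -p*log2(p) - (1-p)*log2(1-p) = -0.4029*log2(0.4029) - 0.5971*log2(0.5971) = 0.528406 + 0.444216 = 0.9726. C = 1 - H(p) = 1 - 0.9726 = 0.0274

0.0274 bits


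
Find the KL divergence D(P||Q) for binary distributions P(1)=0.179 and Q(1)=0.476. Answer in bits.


KL = p*log2(p/q) + (1-p)*log2((1-p)/(1-q)) = 0.179*log2(0.179/0.476) + 0.821*log2(0.821/0.524) = 0.2793

0.2793 bits


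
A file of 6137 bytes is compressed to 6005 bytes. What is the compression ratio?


Ratio = original / compressed = 6137 / 6005 = 1.022

1.022


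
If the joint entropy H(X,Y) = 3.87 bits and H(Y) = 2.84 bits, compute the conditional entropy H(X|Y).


H(X|Y) = H(X,Y) - H(Y) = 3.87 - 2.84 = 1.03

1.03 bits


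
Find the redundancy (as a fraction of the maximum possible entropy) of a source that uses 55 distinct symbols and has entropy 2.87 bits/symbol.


H_max = log2(K) = log2(55) = 5.7814 bits/symbol. Redundancy = 1 - H/H_max = 1 - 2.87/5.7814 = 1 - 0.4964 = 0.5036

0.5036


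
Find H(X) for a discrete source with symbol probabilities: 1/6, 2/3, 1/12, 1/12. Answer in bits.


H = -sum(p_i * log2(p_i)). Terms: -(1/6)*log2(1/6) = 0.430827; -(2/3)*log2(2/3) = 0.389975; -(1/12)*log2(1/12) = 0.298747; -(1/12)*log2(1/12) = 0.298747. H = 0.430827 + 0.389975 + 0.298747 + 0.298747 = 1.4183

1.4183 bits


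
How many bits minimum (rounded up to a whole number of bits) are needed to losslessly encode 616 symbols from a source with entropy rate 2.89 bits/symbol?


Minimum bits >= n * H = 616 * 2.89 = 1780.24, rounded up to a whole number of bits = 1781

1781 bits


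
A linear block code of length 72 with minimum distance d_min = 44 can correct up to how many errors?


Correction capability = floor((d-1)/2) = floor((44-1)/2) = 21

21 errors


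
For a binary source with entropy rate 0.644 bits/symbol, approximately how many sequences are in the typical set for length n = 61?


log2|A_typical| = nH = 61 * 0.644 = 39.284, so |A_typical| ~ 2^39.284 = 6.694e+11

6.694e+11


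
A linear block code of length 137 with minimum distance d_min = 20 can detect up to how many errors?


Detection capability = d_min - 1 = 20 - 1 = 19

19 errors


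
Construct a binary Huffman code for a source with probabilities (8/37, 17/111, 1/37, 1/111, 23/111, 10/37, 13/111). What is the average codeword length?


Huffman construction (repeatedly merge the two least-probable nodes; each merge adds 1 bit to every symbol beneath it): 1/111 + 1/37 = 4/111; 4/111 + 13/111 = 17/111; 17/111 + 17/111 = 34/111; 23/111 + 8/37 = 47/111; 10/37 + 34/111 = 64/111; 47/111 + 64/111 = 1. Resulting codeword lengths (in the order the probabilities were given): (2, 3, 5, 5, 2, 2, 4). L_avg = sum(p_i * l_i) = 8/37*2 + 17/111*3 + 1/37*5 + 1/111*5 + 23/111*2 + 10/37*2 + 13/111*4 = 277/111 = 2.4955

2.4955 bits


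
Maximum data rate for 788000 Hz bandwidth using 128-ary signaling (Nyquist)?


Rate = 2 * B * log2(M) = 2 * 788000 * 7.0 = 11032000.0

11032000.0 bps


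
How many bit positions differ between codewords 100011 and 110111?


Count differing positions: . ^ . ^ . . = 2 differences

2


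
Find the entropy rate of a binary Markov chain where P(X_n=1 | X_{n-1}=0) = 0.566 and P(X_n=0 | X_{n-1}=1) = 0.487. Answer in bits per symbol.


Stationary distribution: pi_0 = p10/(p01+p10) = 0.4625, pi_1 = 0.5375. Entropy rate H' = pi_0*H(p01) + pi_1*H(p10) = 0.4625*0.9874 + 0.5375*0.9995 = 0.9939

0.9939 bits/symbol


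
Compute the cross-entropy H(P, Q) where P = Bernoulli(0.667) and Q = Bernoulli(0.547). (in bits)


H(P,Q) = -p*log2(q) - (1-p)*log2(1-q). -0.667*log2(0.547) = 0.580548; -0.333*log2(0.453) = 0.380425. H(P,Q) = 0.580548 + 0.380425 = 0.961

0.961 bits


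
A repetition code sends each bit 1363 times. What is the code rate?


Rate = k/n = 1/1363

1/1363


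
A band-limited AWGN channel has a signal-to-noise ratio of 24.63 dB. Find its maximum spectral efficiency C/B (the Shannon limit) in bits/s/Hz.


SNR_linear = 10^(24.63/10) = 290.4023; C/B = log2(1 + SNR_linear) = log2(1 + 290.4023) = 8.1869

8.1869 bits/s/Hz


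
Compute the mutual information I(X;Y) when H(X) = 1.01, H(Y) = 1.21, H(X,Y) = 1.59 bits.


I(X;Y) = H(X) + H(Y) - H(X,Y) = 1.01 + 1.21 - 1.59 = 0.63

0.63 bits


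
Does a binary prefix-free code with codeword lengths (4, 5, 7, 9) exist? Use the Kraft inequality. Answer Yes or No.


Kraft sum = sum(2^(-l_i)) = 0.1035, need <= 1. Result: satisfied (a binary prefix-free code with these lengths exists)

Yes


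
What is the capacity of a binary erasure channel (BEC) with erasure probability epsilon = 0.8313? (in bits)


C = 1 - epsilon = 1 - 0.8313 = 0.1687

0.1687 bits


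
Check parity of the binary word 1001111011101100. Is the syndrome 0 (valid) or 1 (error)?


Syndrome = XOR of all bits = 1 XOR 0 XOR 0 XOR 1 XOR 1 XOR 1 XOR 1 XOR 0 XOR 1 XOR 1 XOR 1 XOR 0 XOR 1 XOR 1 XOR 0 XOR 0 = 0

0


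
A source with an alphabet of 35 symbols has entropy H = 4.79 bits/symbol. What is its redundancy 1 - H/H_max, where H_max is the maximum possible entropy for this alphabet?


H_max = log2(K) = log2(35) = 5.1293 bits/symbol. Redundancy = 1 - H/H_max = 1 - 4.79/5.1293 = 1 - 0.9339 = 0.0661

0.0661


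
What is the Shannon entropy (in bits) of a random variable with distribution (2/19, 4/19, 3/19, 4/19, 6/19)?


H = -sum(p_i * log2(p_i)). Terms: -(2/19)*log2(2/19) = 0.341887; -(4/19)*log2(4/19) = 0.473248; -(3/19)*log2(3/19) = 0.420468; -(4/19)*log2(4/19) = 0.473248; -(6/19)*log2(6/19) = 0.525147. H = 0.341887 + 0.473248 + 0.420468 + 0.473248 + 0.525147 = 2.234

2.234 bits


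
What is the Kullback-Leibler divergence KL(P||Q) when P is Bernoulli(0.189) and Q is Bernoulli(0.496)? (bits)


KL = p*log2(p/q) + (1-p)*log2((1-p)/(1-q)) = 0.189*log2(0.189/0.496) + 0.811*log2(0.811/0.504) = 0.2935

0.2935 bits


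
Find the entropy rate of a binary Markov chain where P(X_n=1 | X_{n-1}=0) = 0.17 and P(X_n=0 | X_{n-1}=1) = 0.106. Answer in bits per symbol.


Stationary distribution: pi_0 = p10/(p01+p10) = 0.3841, pi_1 = 0.6159. Entropy rate H' = pi_0*H(p01) + pi_1*H(p10) = 0.3841*0.6577 + 0.6159*0.4877 = 0.553

0.553 bits/symbol


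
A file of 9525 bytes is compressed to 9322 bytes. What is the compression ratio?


Ratio = original / compressed = 9525 / 9322 = 1.0218

1.0218


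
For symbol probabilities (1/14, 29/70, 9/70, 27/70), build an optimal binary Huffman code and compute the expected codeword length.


Huffman construction (repeatedly merge the two least-probable nodes; each merge adds 1 bit to every symbol beneath it): 1/14 + 9/70 = 1/5; 1/5 + 27/70 = 41/70; 29/70 + 41/70 = 1. Resulting codeword lengths (in the order the probabilities were given): (3, 1, 3, 2). L_avg = sum(p_i * l_i) = 1/14*3 + 29/70*1 + 9/70*3 + 27/70*2 = 25/14 = 1.7857

1.7857 bits


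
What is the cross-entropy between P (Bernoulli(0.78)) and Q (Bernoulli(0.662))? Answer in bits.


H(P,Q) = -p*log2(q) - (1-p)*log2(1-q). -0.78*log2(0.662) = 0.464176; -0.22*log2(0.338) = 0.344279. H(P,Q) = 0.464176 + 0.344279 = 0.8085

0.8085 bits


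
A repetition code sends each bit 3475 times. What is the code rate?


Rate = k/n = 1/3475

1/3475


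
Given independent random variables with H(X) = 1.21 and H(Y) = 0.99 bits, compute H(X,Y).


For independent variables, H(X,Y) = H(X) + H(Y) = 1.21 + 0.99 = 2.2

2.2 bits


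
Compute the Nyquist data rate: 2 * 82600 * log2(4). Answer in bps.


Rate = 2 * B * log2(M) = 2 * 82600 * 2.0 = 330400.0

330400.0 bps


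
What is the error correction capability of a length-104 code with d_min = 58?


Correction capability = floor((d-1)/2) = floor((58-1)/2) = 28

28 errors


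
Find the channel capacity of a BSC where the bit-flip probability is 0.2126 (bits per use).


H(p) = -p*log2(p) - (1-p)*log2(1-p) = -0.2126*log2(0.2126) - 0.7874*log2(0.7874) = 0.474903 + 0.271520 = 0.7464. C = 1 - H(p) = 1 - 0.7464 = 0.2536

0.2536 bits


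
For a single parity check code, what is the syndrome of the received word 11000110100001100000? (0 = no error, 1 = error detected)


Syndrome = XOR of all bits = 1 XOR 1 XOR 0 XOR 0 XOR 0 XOR 1 XOR 1 XOR 0 XOR 1 XOR 0 XOR 0 XOR 0 XOR 0 XOR 1 XOR 1 XOR 0 XOR 0 XOR 0 XOR 0 XOR 0 = 1

1


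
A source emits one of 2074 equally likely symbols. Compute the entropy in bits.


H = log2(n) = log2(2074) = 11.0182

11.0182 bits


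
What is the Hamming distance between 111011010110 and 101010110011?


Count differing positions: . ^ . . . ^ ^ . . ^ . ^ = 5 differences

5


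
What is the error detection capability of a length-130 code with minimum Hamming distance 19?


Detection capability = d_min - 1 = 19 - 1 = 18

18 errors


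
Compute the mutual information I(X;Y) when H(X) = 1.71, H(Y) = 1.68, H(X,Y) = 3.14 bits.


I(X;Y) = H(X) + H(Y) - H(X,Y) = 1.71 + 1.68 - 3.14 = 0.25

0.25 bits


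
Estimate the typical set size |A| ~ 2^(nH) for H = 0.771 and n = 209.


log2|A_typical| = nH = 209 * 0.771 = 161.139, so |A_typical| ~ 2^161.139 = 3.219e+48

3.219e+48


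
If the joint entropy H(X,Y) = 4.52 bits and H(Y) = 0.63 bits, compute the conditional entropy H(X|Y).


H(X|Y) = H(X,Y) - H(Y) = 4.52 - 0.63 = 3.89

3.89 bits


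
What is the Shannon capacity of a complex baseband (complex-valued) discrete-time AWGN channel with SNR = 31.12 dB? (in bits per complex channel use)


SNR_linear = 10^(31.12/10) = 1294.1958; C = log2(1 + SNR_linear) = log2(1 + 1294.1958) = 10.339

10.339 bits/channel use


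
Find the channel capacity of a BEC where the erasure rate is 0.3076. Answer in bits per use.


C = 1 - epsilon = 1 - 0.3076 = 0.6924

0.6924 bits


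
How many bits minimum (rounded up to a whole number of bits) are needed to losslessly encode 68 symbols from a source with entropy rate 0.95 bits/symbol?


Minimum bits >= n * H = 68 * 0.95 = 64.6, rounded up to a whole number of bits = 65

65 bits


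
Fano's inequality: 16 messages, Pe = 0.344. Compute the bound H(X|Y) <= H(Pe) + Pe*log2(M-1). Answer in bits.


H(Pe) = -Pe*log2(Pe) - (1-Pe)*log2(1-Pe) = -0.344*log2(0.344) - 0.656*log2(0.656) = 0.529595 + 0.399000 = 0.9286. Pe*log2(M-1) = 0.344*log2(15) = 1.343970. Bound = H(Pe) + Pe*log2(M-1) = 0.529595 + 0.399000 + 1.343970 = 2.2726

2.2726 bits


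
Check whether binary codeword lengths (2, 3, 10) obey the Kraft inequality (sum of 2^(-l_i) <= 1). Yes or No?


Kraft sum = sum(2^(-l_i)) = 0.376, need <= 1. Result: satisfied (a binary prefix-free code with these lengths exists)

Yes


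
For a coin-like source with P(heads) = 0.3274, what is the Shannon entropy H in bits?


H = -p*log2(p) - (1-p)*log2(1-p). -0.3274*log2(0.3274) = 0.527400; -0.6726*log2(0.6726) = 0.384848. H = 0.527400 + 0.384848 = 0.9122

0.9122 bits


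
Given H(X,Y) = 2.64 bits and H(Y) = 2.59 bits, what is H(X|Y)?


H(X|Y) = H(X,Y) - H(Y) = 2.64 - 2.59 = 0.05

0.05 bits


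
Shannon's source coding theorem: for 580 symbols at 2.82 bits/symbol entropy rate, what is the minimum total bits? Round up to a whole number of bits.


Minimum bits >= n * H = 580 * 2.82 = 1635.6, rounded up to a whole number of bits = 1636

1636 bits


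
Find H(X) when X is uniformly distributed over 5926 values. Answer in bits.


H = log2(n) = log2(5926) = 12.5328

12.5328 bits


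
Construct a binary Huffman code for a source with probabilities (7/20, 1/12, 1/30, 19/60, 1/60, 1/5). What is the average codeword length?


Huffman construction (repeatedly merge the two least-probable nodes; each merge adds 1 bit to every symbol beneath it): 1/60 + 1/30 = 1/20; 1/20 + 1/12 = 2/15; 2/15 + 1/5 = 1/3; 19/60 + 1/3 = 13/20; 7/20 + 13/20 = 1. Resulting codeword lengths (in the order the probabilities were given): (1, 4, 5, 2, 5, 3). L_avg = sum(p_i * l_i) = 7/20*1 + 1/12*4 + 1/30*5 + 19/60*2 + 1/60*5 + 1/5*3 = 13/6 = 2.1667

2.1667 bits


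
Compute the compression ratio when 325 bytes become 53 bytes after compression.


Ratio = original / compressed = 325 / 53 = 6.1321

6.1321


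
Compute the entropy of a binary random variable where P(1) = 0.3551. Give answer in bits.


H = -p*log2(p) - (1-p)*log2(1-p). -0.3551*log2(0.3551) = 0.530414; -0.6449*log2(0.6449) = 0.408127. H = 0.530414 + 0.408127 = 0.9385

0.9385 bits


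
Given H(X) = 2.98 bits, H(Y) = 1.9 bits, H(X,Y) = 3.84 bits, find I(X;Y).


I(X;Y) = H(X) + H(Y) - H(X,Y) = 2.98 + 1.9 - 3.84 = 1.04

1.04 bits


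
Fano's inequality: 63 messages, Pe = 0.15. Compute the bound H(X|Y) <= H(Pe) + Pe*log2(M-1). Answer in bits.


H(Pe) = -Pe*log2(Pe) - (1-Pe)*log2(1-Pe) = -0.15*log2(0.15) - 0.85*log2(0.85) = 0.410545 + 0.199295 = 0.6098. Pe*log2(M-1) = 0.15*log2(62) = 0.893129. Bound = H(Pe) + Pe*log2(M-1) = 0.410545 + 0.199295 + 0.893129 = 1.503

1.503 bits


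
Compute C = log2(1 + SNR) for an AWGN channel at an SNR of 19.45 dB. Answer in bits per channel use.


SNR_linear = 10^(19.45/10) = 88.1049; C = log2(1 + SNR_linear) = log2(1 + 88.1049) = 6.4774

6.4774 bits/channel use


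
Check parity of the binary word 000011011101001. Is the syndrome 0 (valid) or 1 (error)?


Syndrome = XOR of all bits = 0 XOR 0 XOR 0 XOR 0 XOR 1 XOR 1 XOR 0 XOR 1 XOR 1 XOR 1 XOR 0 XOR 1 XOR 0 XOR 0 XOR 1 = 1

1


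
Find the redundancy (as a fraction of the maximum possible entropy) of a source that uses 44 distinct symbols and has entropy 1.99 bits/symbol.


H_max = log2(K) = log2(44) = 5.4594 bits/symbol. Redundancy = 1 - H/H_max = 1 - 1.99/5.4594 = 1 - 0.3645 = 0.6355

0.6355


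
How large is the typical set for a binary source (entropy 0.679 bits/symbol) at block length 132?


log2|A_typical| = nH = 132 * 0.679 = 89.628, so |A_typical| ~ 2^89.628 = 9.566e+26

9.566e+26


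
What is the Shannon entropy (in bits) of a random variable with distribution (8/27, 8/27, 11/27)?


H = -sum(p_i * log2(p_i)). Terms: -(8/27)*log2(8/27) = 0.519967; -(8/27)*log2(8/27) = 0.519967; -(11/27)*log2(11/27) = 0.527778. H = 0.519967 + 0.519967 + 0.527778 = 1.5677

1.5677 bits


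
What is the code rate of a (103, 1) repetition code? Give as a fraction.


Rate = k/n = 1/103

1/103


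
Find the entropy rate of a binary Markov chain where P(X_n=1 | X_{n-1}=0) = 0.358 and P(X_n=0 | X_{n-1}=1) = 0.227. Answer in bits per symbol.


Stationary distribution: pi_0 = p10/(p01+p10) = 0.388, pi_1 = 0.612. Entropy rate H' = pi_0*H(p01) + pi_1*H(p10) = 0.388*0.941 + 0.612*0.7727 = 0.838

0.838 bits/symbol


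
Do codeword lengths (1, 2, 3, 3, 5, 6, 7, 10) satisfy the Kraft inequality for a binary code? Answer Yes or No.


Kraft sum = sum(2^(-l_i)) = 1.0557, need <= 1. Result: violated (a binary prefix-free code with these lengths cannot exist)

No


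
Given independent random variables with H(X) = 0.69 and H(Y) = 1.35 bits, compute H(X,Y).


For independent variables, H(X,Y) = H(X) + H(Y) = 0.69 + 1.35 = 2.04

2.04 bits


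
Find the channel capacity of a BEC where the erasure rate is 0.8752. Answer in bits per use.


C = 1 - epsilon = 1 - 0.8752 = 0.1248

0.1248 bits


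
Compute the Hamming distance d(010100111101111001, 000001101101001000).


Count differing positions: . ^ . ^ . ^ . ^ . . . . ^ ^ . . . ^ = 7 differences

7


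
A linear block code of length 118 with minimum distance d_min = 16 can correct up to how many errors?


Correction capability = floor((d-1)/2) = floor((16-1)/2) = 7

7 errors


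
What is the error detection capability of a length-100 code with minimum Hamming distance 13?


Detection capability = d_min - 1 = 13 - 1 = 12

12 errors


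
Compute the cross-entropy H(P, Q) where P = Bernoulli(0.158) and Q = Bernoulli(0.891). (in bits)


H(P,Q) = -p*log2(q) - (1-p)*log2(1-q). -0.158*log2(0.891) = 0.026307; -0.842*log2(0.109) = 2.692379. H(P,Q) = 0.026307 + 2.692379 = 2.7187

2.7187 bits


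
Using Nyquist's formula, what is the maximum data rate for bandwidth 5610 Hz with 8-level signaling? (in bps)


Rate = 2 * B * log2(M) = 2 * 5610 * 3.0 = 33660.0

33660.0 bps


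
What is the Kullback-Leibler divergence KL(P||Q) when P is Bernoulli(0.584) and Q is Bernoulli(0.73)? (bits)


KL = p*log2(p/q) + (1-p)*log2((1-p)/(1-q)) = 0.584*log2(0.584/0.73) + 0.416*log2(0.416/0.27) = 0.0714

0.0714 bits


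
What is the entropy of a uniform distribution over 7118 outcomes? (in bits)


H = log2(n) = log2(7118) = 12.7973

12.7973 bits


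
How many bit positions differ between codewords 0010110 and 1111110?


Count differing positions: ^ ^ . ^ . . . = 3 differences

3


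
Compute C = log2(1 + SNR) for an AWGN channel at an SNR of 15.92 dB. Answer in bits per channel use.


SNR_linear = 10^(15.92/10) = 39.0841; C = log2(1 + SNR_linear) = log2(1 + 39.0841) = 5.325

5.325 bits/channel use


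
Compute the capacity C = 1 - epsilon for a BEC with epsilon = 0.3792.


C = 1 - epsilon = 1 - 0.3792 = 0.6208

0.6208 bits


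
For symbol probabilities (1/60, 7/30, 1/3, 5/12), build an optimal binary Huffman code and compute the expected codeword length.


Huffman construction (repeatedly merge the two least-probable nodes; each merge adds 1 bit to every symbol beneath it): 1/60 + 7/30 = 1/4; 1/4 + 1/3 = 7/12; 5/12 + 7/12 = 1. Resulting codeword lengths (in the order the probabilities were given): (3, 3, 2, 1). L_avg = sum(p_i * l_i) = 1/60*3 + 7/30*3 + 1/3*2 + 5/12*1 = 11/6 = 1.8333

1.8333 bits


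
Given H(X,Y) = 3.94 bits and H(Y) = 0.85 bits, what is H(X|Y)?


H(X|Y) = H(X,Y) - H(Y) = 3.94 - 0.85 = 3.09

3.09 bits


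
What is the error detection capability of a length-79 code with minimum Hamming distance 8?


Detection capability = d_min - 1 = 8 - 1 = 7

7 errors


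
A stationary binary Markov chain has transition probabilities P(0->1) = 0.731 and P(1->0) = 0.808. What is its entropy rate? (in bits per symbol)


Stationary distribution: pi_0 = p10/(p01+p10) = 0.525, pi_1 = 0.475. Entropy rate H' = pi_0*H(p01) + pi_1*H(p10) = 0.525*0.84 + 0.475*0.7056 = 0.7762

0.7762 bits/symbol


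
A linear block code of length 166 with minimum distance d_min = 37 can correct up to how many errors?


Correction capability = floor((d-1)/2) = floor((37-1)/2) = 18

18 errors


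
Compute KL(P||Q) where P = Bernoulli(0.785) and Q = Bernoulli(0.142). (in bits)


KL = p*log2(p/q) + (1-p)*log2((1-p)/(1-q)) = 0.785*log2(0.785/0.142) + 0.215*log2(0.215/0.858) = 1.5072

1.5072 bits


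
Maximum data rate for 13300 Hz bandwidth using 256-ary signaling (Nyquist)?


Rate = 2 * B * log2(M) = 2 * 13300 * 8.0 = 212800.0

212800.0 bps


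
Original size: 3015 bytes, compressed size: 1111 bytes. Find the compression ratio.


Ratio = original / compressed = 3015 / 1111 = 2.7138

2.7138


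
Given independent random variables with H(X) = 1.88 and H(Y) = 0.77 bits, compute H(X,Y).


For independent variables, H(X,Y) = H(X) + H(Y) = 1.88 + 0.77 = 2.65

2.65 bits


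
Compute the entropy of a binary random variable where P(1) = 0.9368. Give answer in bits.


H = -p*log2(p) - (1-p)*log2(1-p). -0.9368*log2(0.9368) = 0.088234; -0.0632*log2(0.0632) = 0.251784. H = 0.088234 + 0.251784 = 0.34

0.34 bits


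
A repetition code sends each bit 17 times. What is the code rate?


Rate = k/n = 1/17

1/17


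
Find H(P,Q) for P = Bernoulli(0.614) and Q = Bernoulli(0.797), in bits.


H(P,Q) = -p*log2(q) - (1-p)*log2(1-q). -0.614*log2(0.797) = 0.200992; -0.386*log2(0.203) = 0.887973. H(P,Q) = 0.200992 + 0.887973 = 1.089

1.089 bits


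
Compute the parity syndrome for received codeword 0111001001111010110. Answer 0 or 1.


Syndrome = XOR of all bits = 0 XOR 1 XOR 1 XOR 1 XOR 0 XOR 0 XOR 1 XOR 0 XOR 0 XOR 1 XOR 1 XOR 1 XOR 1 XOR 0 XOR 1 XOR 0 XOR 1 XOR 1 XOR 0 = 1

1


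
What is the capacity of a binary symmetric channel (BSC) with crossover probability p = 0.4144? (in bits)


H(p) = -p*log2(p) - (1-p)*log2(1-p) = -0.4144*log2(0.4144) - 0.5856*log2(0.5856) = 0.526663 + 0.452091 = 0.9788. C = 1 - H(p) = 1 - 0.9788 = 0.0212

0.0212 bits


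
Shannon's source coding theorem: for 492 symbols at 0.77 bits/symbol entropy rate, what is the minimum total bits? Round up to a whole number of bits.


Minimum bits >= n * H = 492 * 0.77 = 378.84, rounded up to a whole number of bits = 379

379 bits


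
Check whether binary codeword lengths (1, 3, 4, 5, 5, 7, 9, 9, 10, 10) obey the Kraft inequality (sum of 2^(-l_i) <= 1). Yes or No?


Kraft sum = sum(2^(-l_i)) = 0.7637, need <= 1. Result: satisfied (a binary prefix-free code with these lengths exists)

Yes


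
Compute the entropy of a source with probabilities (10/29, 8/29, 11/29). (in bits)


H = -sum(p_i * log2(p_i)). Terms: -(10/29)*log2(10/29) = 0.529673; -(8/29)*log2(8/29) = 0.512546; -(11/29)*log2(11/29) = 0.530484. H = 0.529673 + 0.512546 + 0.530484 = 1.5727

1.5727 bits


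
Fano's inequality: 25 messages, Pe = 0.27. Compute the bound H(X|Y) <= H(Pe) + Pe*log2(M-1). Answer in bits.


H(Pe) = -Pe*log2(Pe) - (1-Pe)*log2(1-Pe) = -0.27*log2(0.27) - 0.73*log2(0.73) = 0.510022 + 0.331443 = 0.8415. Pe*log2(M-1) = 0.27*log2(24) = 1.237940. Bound = H(Pe) + Pe*log2(M-1) = 0.510022 + 0.331443 + 1.237940 = 2.0794

2.0794 bits


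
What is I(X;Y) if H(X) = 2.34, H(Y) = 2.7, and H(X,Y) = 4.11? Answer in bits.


I(X;Y) = H(X) + H(Y) - H(X,Y) = 2.34 + 2.7 - 4.11 = 0.93

0.93 bits


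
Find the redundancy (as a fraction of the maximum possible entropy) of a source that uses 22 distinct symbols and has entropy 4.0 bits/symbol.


H_max = log2(K) = log2(22) = 4.4594 bits/symbol. Redundancy = 1 - H/H_max = 1 - 4.0/4.4594 = 1 - 0.897 = 0.103

0.103


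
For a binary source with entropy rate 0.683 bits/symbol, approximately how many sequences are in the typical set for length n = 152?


log2|A_typical| = nH = 152 * 0.683 = 103.816, so |A_typical| ~ 2^103.816 = 1.785e+31

1.785e+31


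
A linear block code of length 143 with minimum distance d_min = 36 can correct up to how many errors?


Correction capability = floor((d-1)/2) = floor((36-1)/2) = 17

17 errors


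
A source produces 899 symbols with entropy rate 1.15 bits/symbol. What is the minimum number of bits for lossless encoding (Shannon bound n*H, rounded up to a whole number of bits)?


Minimum bits >= n * H = 899 * 1.15 = 1033.85, rounded up to a whole number of bits = 1034

1034 bits


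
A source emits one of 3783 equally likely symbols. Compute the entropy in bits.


H = log2(n) = log2(3783) = 11.8853

11.8853 bits


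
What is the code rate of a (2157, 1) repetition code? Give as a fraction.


Rate = k/n = 1/2157

1/2157


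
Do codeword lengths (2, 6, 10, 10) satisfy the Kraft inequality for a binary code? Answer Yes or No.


Kraft sum = sum(2^(-l_i)) = 0.2676, need <= 1. Result: satisfied (a binary prefix-free code with these lengths exists)

Yes


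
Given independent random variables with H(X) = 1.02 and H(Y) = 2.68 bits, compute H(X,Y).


For independent variables, H(X,Y) = H(X) + H(Y) = 1.02 + 2.68 = 3.7

3.7 bits


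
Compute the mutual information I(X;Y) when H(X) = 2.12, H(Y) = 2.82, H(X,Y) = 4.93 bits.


I(X;Y) = H(X) + H(Y) - H(X,Y) = 2.12 + 2.82 - 4.93 = 0.01

0.01 bits


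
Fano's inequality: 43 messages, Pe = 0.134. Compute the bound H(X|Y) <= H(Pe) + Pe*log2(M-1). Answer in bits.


H(Pe) = -Pe*log2(Pe) - (1-Pe)*log2(1-Pe) = -0.134*log2(0.134) - 0.866*log2(0.866) = 0.388559 + 0.179748 = 0.5683. Pe*log2(M-1) = 0.134*log2(42) = 0.722571. Bound = H(Pe) + Pe*log2(M-1) = 0.388559 + 0.179748 + 0.722571 = 1.2909

1.2909 bits


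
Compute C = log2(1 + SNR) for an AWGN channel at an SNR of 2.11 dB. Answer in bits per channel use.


SNR_linear = 10^(2.11/10) = 1.6255; C = log2(1 + SNR_linear) = log2(1 + 1.6255) = 1.3926

1.3926 bits/channel use


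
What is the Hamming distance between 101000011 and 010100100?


Count differing positions: ^ ^ ^ ^ . . ^ ^ ^ = 7 differences

7


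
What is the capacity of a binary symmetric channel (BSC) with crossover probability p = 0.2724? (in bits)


H(p) = -p*log2(p) - (1-p)*log2(1-p) = -0.2724*log2(0.2724) - 0.7276*log2(0.7276) = 0.511077 + 0.333810 = 0.8449. C = 1 - H(p) = 1 - 0.8449 = 0.1551

0.1551 bits


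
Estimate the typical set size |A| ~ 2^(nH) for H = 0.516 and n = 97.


log2|A_typical| = nH = 97 * 0.516 = 50.052, so |A_typical| ~ 2^50.052 = 1.167e+15

1.167e+15


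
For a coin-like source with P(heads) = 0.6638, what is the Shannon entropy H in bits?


H = -p*log2(p) - (1-p)*log2(1-p). -0.6638*log2(0.6638) = 0.392425; -0.3362*log2(0.3362) = 0.528711. H = 0.392425 + 0.528711 = 0.9211

0.9211 bits


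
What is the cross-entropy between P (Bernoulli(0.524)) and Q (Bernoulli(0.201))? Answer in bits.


H(P,Q) = -p*log2(q) - (1-p)*log2(1-q). -0.524*log2(0.201) = 1.212920; -0.476*log2(0.799) = 0.154097. H(P,Q) = 1.212920 + 0.154097 = 1.367

1.367 bits


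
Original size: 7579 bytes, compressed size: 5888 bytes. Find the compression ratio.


Ratio = original / compressed = 7579 / 5888 = 1.2872

1.2872


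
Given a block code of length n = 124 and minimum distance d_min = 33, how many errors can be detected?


Detection capability = d_min - 1 = 33 - 1 = 32

32 errors


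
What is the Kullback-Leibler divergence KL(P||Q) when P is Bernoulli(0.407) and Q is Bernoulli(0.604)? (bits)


KL = p*log2(p/q) + (1-p)*log2((1-p)/(1-q)) = 0.407*log2(0.407/0.604) + 0.593*log2(0.593/0.396) = 0.1136

0.1136 bits
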